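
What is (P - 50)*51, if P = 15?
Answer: -1785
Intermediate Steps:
(P - 50)*51 = (15 - 50)*51 = -35*51 = -1785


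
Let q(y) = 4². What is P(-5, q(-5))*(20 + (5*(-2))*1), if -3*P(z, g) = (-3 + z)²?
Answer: -640/3 ≈ -213.33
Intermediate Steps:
q(y) = 16
P(z, g) = -(-3 + z)²/3
P(-5, q(-5))*(20 + (5*(-2))*1) = (-(-3 - 5)²/3)*(20 + (5*(-2))*1) = (-⅓*(-8)²)*(20 - 10*1) = (-⅓*64)*(20 - 10) = -64/3*10 = -640/3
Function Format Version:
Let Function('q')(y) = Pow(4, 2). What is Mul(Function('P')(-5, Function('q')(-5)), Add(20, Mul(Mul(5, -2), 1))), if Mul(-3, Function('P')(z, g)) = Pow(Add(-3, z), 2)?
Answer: Rational(-640, 3) ≈ -213.33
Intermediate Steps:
Function('q')(y) = 16
Function('P')(z, g) = Mul(Rational(-1, 3), Pow(Add(-3, z), 2))
Mul(Function('P')(-5, Function('q')(-5)), Add(20, Mul(Mul(5, -2), 1))) = Mul(Mul(Rational(-1, 3), Pow(Add(-3, -5), 2)), Add(20, Mul(Mul(5, -2), 1))) = Mul(Mul(Rational(-1, 3), Pow(-8, 2)), Add(20, Mul(-10, 1))) = Mul(Mul(Rational(-1, 3), 64), Add(20, -10)) = Mul(Rational(-64, 3), 10) = Rational(-640, 3)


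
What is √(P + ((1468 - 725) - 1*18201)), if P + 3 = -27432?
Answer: I*√44893 ≈ 211.88*I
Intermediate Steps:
P = -27435 (P = -3 - 27432 = -27435)
√(P + ((1468 - 725) - 1*18201)) = √(-27435 + ((1468 - 725) - 1*18201)) = √(-27435 + (743 - 18201)) = √(-27435 - 17458) = √(-44893) = I*√44893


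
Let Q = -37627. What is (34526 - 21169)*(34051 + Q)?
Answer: -47764632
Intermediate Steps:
(34526 - 21169)*(34051 + Q) = (34526 - 21169)*(34051 - 37627) = 13357*(-3576) = -47764632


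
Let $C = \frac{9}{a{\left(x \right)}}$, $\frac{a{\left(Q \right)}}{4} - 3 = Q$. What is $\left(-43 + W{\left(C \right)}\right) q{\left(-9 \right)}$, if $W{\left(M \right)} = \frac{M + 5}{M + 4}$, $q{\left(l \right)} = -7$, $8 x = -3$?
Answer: $\frac{9947}{34} \approx 292.56$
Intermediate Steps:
$x = - \frac{3}{8}$ ($x = \frac{1}{8} \left(-3\right) = - \frac{3}{8} \approx -0.375$)
$a{\left(Q \right)} = 12 + 4 Q$
$C = \frac{6}{7}$ ($C = \frac{9}{12 + 4 \left(- \frac{3}{8}\right)} = \frac{9}{12 - \frac{3}{2}} = \frac{9}{\frac{21}{2}} = 9 \cdot \frac{2}{21} = \frac{6}{7} \approx 0.85714$)
$W{\left(M \right)} = \frac{5 + M}{4 + M}$
$\left(-43 + W{\left(C \right)}\right) q{\left(-9 \right)} = \left(-43 + \frac{5 + \frac{6}{7}}{4 + \frac{6}{7}}\right) \left(-7\right) = \left(-43 + \frac{1}{\frac{34}{7}} \cdot \frac{41}{7}\right) \left(-7\right) = \left(-43 + \frac{7}{34} \cdot \frac{41}{7}\right) \left(-7\right) = \left(-43 + \frac{41}{34}\right) \left(-7\right) = \left(- \frac{1421}{34}\right) \left(-7\right) = \frac{9947}{34}$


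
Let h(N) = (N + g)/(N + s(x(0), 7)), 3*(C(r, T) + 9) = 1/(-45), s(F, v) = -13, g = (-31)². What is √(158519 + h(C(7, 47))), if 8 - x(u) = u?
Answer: √1398840178530/2971 ≈ 398.09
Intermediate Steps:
x(u) = 8 - u
g = 961
C(r, T) = -1216/135 (C(r, T) = -9 + (⅓)/(-45) = -9 + (⅓)*(-1/45) = -9 - 1/135 = -1216/135)
h(N) = (961 + N)/(-13 + N) (h(N) = (N + 961)/(N - 13) = (961 + N)/(-13 + N))
√(158519 + h(C(7, 47))) = √(158519 + (961 - 1216/135)/(-13 - 1216/135)) = √(158519 + (128519/135)/(-2971/135)) = √(158519 - 135/2971*128519/135) = √(158519 - 128519/2971) = √(470831430/2971) = √1398840178530/2971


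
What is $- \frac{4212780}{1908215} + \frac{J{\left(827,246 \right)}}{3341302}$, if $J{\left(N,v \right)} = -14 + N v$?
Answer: $- \frac{1368798587854}{637592259593} \approx -2.1468$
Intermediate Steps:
$- \frac{4212780}{1908215} + \frac{J{\left(827,246 \right)}}{3341302} = - \frac{4212780}{1908215} + \frac{-14 + 827 \cdot 246}{3341302} = \left(-4212780\right) \frac{1}{1908215} + \left(-14 + 203442\right) \frac{1}{3341302} = - \frac{842556}{381643} + 203428 \cdot \frac{1}{3341302} = - \frac{842556}{381643} + \frac{101714}{1670651} = - \frac{1368798587854}{637592259593}$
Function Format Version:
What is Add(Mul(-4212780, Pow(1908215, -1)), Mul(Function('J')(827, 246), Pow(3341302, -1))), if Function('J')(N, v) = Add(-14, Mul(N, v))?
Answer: Rational(-1368798587854, 637592259593) ≈ -2.1468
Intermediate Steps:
Add(Mul(-4212780, Pow(1908215, -1)), Mul(Function('J')(827, 246), Pow(3341302, -1))) = Add(Mul(-4212780, Pow(1908215, -1)), Mul(Add(-14, Mul(827, 246)), Pow(3341302, -1))) = Add(Mul(-4212780, Rational(1, 1908215)), Mul(Add(-14, 203442), Rational(1, 3341302))) = Add(Rational(-842556, 381643), Mul(203428, Rational(1, 3341302))) = Add(Rational(-842556, 381643), Rational(101714, 1670651)) = Rational(-1368798587854, 637592259593)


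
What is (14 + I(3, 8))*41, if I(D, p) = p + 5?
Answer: 1107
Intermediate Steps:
I(D, p) = 5 + p
(14 + I(3, 8))*41 = (14 + (5 + 8))*41 = (14 + 13)*41 = 27*41 = 1107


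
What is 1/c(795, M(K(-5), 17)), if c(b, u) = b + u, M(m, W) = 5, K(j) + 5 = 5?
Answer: 1/800 ≈ 0.0012500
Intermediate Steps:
K(j) = 0 (K(j) = -5 + 5 = 0)
1/c(795, M(K(-5), 17)) = 1/(795 + 5) = 1/800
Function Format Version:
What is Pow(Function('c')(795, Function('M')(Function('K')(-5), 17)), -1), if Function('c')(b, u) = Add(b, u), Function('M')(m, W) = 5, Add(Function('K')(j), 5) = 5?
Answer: Rational(1, 800) ≈ 0.0012500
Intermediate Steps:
Function('K')(j) = 0 (Function('K')(j) = Add(-5, 5) = 0)
Pow(Function('c')(795, Function('M')(Function('K')(-5), 17)), -1) = Pow(Add(795, 5), -1) = Pow(800, -1) = Rational(1, 800)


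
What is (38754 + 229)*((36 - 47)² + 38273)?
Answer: 1496713302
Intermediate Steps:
(38754 + 229)*((36 - 47)² + 38273) = 38983*((-11)² + 38273) = 38983*(121 + 38273) = 38983*38394 = 1496713302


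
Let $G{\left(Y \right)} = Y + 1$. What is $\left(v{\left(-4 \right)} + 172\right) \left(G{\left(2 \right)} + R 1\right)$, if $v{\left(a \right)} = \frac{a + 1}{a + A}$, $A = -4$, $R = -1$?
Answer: $\frac{1379}{4} \approx 344.75$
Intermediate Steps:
$G{\left(Y \right)} = 1 + Y$
$v{\left(a \right)} = \frac{1 + a}{-4 + a}$ ($v{\left(a \right)} = \frac{a + 1}{a - 4} = \frac{1 + a}{-4 + a}$)
$\left(v{\left(-4 \right)} + 172\right) \left(G{\left(2 \right)} + R 1\right) = \left(\frac{1 - 4}{-4 - 4} + 172\right) \left(\left(1 + 2\right) - 1\right) = \left(\frac{1}{-8} \left(-3\right) + 172\right) \left(3 - 1\right) = \left(\left(- \frac{1}{8}\right) \left(-3\right) + 172\right) 2 = \left(\frac{3}{8} + 172\right) 2 = \frac{1379}{8} \cdot 2 = \frac{1379}{4}$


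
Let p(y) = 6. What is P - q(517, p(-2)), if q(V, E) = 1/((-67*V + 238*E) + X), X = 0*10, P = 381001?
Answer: 12653424212/33211 ≈ 3.8100e+5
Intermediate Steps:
X = 0
q(V, E) = 1/(-67*V + 238*E) (q(V, E) = 1/((-67*V + 238*E) + 0) = 1/(-67*V + 238*E))
P - q(517, p(-2)) = 381001 - 1/(-67*517 + 238*6) = 381001 - 1/(-34639 + 1428) = 381001 - 1/(-33211) = 381001 - 1*(-1/33211) = 381001 + 1/33211 = 12653424212/33211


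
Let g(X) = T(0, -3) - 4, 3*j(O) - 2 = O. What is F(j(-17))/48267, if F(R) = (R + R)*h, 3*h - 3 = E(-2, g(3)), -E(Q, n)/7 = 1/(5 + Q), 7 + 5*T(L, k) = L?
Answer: -20/434403 ≈ -4.6040e-5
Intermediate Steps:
T(L, k) = -7/5 + L/5
j(O) = ⅔ + O/3
g(X) = -27/5 (g(X) = (-7/5 + (⅕)*0) - 4 = (-7/5 + 0) - 4 = -7/5 - 4 = -27/5)
E(Q, n) = -7/(5 + Q)
h = 2/9 (h = 1 + (-7/(5 - 2))/3 = 1 + (-7/3)/3 = 1 + (-7*⅓)/3 = 1 + (⅓)*(-7/3) = 1 - 7/9 = 2/9 ≈ 0.22222)
F(R) = 4*R/9 (F(R) = (R + R)*(2/9) = (2*R)*(2/9) = 4*R/9)
F(j(-17))/48267 = (4*(⅔ + (⅓)*(-17))/9)/48267 = (4*(⅔ - 17/3)/9)*(1/48267) = ((4/9)*(-5))*(1/48267) = -20/9*1/48267 = -20/434403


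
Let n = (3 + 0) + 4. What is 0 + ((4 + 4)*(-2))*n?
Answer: -112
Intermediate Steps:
n = 7 (n = 3 + 4 = 7)
0 + ((4 + 4)*(-2))*n = 0 + ((4 + 4)*(-2))*7 = 0 + (8*(-2))*7 = 0 - 16*7 = 0 - 112 = -112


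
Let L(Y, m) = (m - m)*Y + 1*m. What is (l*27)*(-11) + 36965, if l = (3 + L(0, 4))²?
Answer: 22412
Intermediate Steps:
L(Y, m) = m (L(Y, m) = 0*Y + m = 0 + m = m)
l = 49 (l = (3 + 4)² = 7² = 49)
(l*27)*(-11) + 36965 = (49*27)*(-11) + 36965 = 1323*(-11) + 36965 = -14553 + 36965 = 22412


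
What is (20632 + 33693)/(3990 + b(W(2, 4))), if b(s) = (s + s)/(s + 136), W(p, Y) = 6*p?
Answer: 2010025/147636 ≈ 13.615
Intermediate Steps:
b(s) = 2*s/(136 + s) (b(s) = (2*s)/(136 + s) = 2*s/(136 + s))
(20632 + 33693)/(3990 + b(W(2, 4))) = (20632 + 33693)/(3990 + 2*(6*2)/(136 + 6*2)) = 54325/(3990 + 2*12/(136 + 12)) = 54325/(3990 + 2*12/148) = 54325/(3990 + 2*12*(1/148)) = 54325/(3990 + 6/37) = 54325/(147636/37) = 54325*(37/147636) = 2010025/147636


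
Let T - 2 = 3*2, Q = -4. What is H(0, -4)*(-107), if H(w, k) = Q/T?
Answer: 107/2 ≈ 53.500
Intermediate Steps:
T = 8 (T = 2 + 3*2 = 2 + 6 = 8)
H(w, k) = -½ (H(w, k) = -4/8 = -4*⅛ = -½)
H(0, -4)*(-107) = -½*(-107) = 107/2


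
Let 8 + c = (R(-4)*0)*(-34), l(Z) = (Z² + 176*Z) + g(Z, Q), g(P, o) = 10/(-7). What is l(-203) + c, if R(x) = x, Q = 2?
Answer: 38301/7 ≈ 5471.6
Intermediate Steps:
g(P, o) = -10/7 (g(P, o) = 10*(-⅐) = -10/7)
l(Z) = -10/7 + Z² + 176*Z (l(Z) = (Z² + 176*Z) - 10/7 = -10/7 + Z² + 176*Z)
c = -8 (c = -8 - 4*0*(-34) = -8 + 0*(-34) = -8 + 0 = -8)
l(-203) + c = (-10/7 + (-203)² + 176*(-203)) - 8 = (-10/7 + 41209 - 35728) - 8 = 38357/7 - 8 = 38301/7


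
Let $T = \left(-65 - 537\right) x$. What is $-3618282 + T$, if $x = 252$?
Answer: $-3769986$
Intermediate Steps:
$T = -151704$ ($T = \left(-65 - 537\right) 252 = \left(-602\right) 252 = -151704$)
$-3618282 + T = -3618282 - 151704 = -3769986$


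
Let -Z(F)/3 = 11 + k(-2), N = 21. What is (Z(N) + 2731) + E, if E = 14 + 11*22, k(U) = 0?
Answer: 2954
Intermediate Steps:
E = 256 (E = 14 + 242 = 256)
Z(F) = -33 (Z(F) = -3*(11 + 0) = -3*11 = -33)
(Z(N) + 2731) + E = (-33 + 2731) + 256 = 2698 + 256 = 2954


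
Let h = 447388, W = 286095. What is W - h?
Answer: -161293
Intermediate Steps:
W - h = 286095 - 1*447388 = 286095 - 447388 = -161293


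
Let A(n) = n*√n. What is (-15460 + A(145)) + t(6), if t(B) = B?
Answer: -15454 + 145*√145 ≈ -13708.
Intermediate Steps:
A(n) = n^(3/2)
(-15460 + A(145)) + t(6) = (-15460 + 145^(3/2)) + 6 = (-15460 + 145*√145) + 6 = -15454 + 145*√145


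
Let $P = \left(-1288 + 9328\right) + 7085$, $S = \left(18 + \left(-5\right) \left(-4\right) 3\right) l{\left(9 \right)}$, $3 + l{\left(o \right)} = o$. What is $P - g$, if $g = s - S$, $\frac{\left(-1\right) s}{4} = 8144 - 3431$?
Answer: $34445$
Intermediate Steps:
$s = -18852$ ($s = - 4 \left(8144 - 3431\right) = \left(-4\right) 4713 = -18852$)
$l{\left(o \right)} = -3 + o$
$S = 468$ ($S = \left(18 + \left(-5\right) \left(-4\right) 3\right) \left(-3 + 9\right) = \left(18 + 20 \cdot 3\right) 6 = \left(18 + 60\right) 6 = 78 \cdot 6 = 468$)
$P = 15125$ ($P = 8040 + 7085 = 15125$)
$g = -19320$ ($g = -18852 - 468 = -19320$)
$P - g = 15125 - -19320 = 15125 + 19320 = 34445$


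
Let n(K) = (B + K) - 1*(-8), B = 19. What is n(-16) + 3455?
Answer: 3466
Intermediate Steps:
n(K) = 27 + K (n(K) = (19 + K) - 1*(-8) = (19 + K) + 8 = 27 + K)
n(-16) + 3455 = (27 - 16) + 3455 = 11 + 3455 = 3466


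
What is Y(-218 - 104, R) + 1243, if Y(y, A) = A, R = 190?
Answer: 1433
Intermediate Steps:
Y(-218 - 104, R) + 1243 = 190 + 1243 = 1433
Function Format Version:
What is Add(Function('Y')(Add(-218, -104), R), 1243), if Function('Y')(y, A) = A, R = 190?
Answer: 1433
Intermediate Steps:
Add(Function('Y')(Add(-218, -104), R), 1243) = Add(190, 1243) = 1433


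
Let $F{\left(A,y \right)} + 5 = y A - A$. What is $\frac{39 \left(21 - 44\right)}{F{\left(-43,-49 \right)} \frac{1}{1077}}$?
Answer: $- \frac{24771}{55} \approx -450.38$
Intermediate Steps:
$F{\left(A,y \right)} = -5 - A + A y$ ($F{\left(A,y \right)} = -5 + \left(y A - A\right) = -5 + \left(A y - A\right) = -5 + \left(- A + A y\right) = -5 - A + A y$)
$\frac{39 \left(21 - 44\right)}{F{\left(-43,-49 \right)} \frac{1}{1077}} = \frac{39 \left(21 - 44\right)}{\left(-5 - -43 - -2107\right) \frac{1}{1077}} = \frac{39 \left(-23\right)}{\left(-5 + 43 + 2107\right) \frac{1}{1077}} = - \frac{897}{2145 \cdot \frac{1}{1077}} = - \frac{897}{\frac{715}{359}} = \left(-897\right) \frac{359}{715} = - \frac{24771}{55}$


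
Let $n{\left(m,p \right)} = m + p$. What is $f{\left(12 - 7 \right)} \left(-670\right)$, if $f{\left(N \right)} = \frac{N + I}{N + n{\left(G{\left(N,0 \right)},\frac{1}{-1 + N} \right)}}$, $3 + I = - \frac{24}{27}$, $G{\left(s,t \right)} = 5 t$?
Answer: $- \frac{26800}{189} \approx -141.8$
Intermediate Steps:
$I = - \frac{35}{9}$ ($I = -3 - \frac{24}{27} = -3 - \frac{8}{9} = - \frac{35}{9} \approx -3.8889$)
$f{\left(N \right)} = \frac{- \frac{35}{9} + N}{N + \frac{1}{-1 + N}}$ ($f{\left(N \right)} = \frac{N - \frac{35}{9}}{N + \left(5 \cdot 0 + \frac{1}{-1 + N}\right)} = \frac{- \frac{35}{9} + N}{N + \left(0 + \frac{1}{-1 + N}\right)} = \frac{- \frac{35}{9} + N}{N + \frac{1}{-1 + N}}$)
$f{\left(12 - 7 \right)} \left(-670\right) = \frac{\left(-1 + \left(12 - 7\right)\right) \left(-35 + 9 \left(12 - 7\right)\right)}{9 \left(1 + \left(12 - 7\right) \left(-1 + \left(12 - 7\right)\right)\right)} \left(-670\right) = \frac{\left(-1 + 5\right) \left(-35 + 9 \cdot 5\right)}{9 \left(1 + 5 \left(-1 + 5\right)\right)} \left(-670\right) = \frac{1}{9} \frac{1}{1 + 5 \cdot 4} \cdot 4 \left(-35 + 45\right) \left(-670\right) = \frac{1}{9} \frac{1}{1 + 20} \cdot 4 \cdot 10 \left(-670\right) = \frac{1}{9} \cdot \frac{1}{21} \cdot 4 \cdot 10 \left(-670\right) = \frac{40}{189} \left(-670\right) = - \frac{26800}{189}$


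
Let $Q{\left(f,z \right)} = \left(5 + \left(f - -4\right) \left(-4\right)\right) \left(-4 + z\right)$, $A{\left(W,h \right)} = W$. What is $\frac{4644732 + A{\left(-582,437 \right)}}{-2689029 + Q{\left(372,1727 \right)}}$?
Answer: $- \frac{2322075}{2635903} \approx -0.88094$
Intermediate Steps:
$Q{\left(f,z \right)} = \left(-11 - 4 f\right) \left(-4 + z\right)$ ($Q{\left(f,z \right)} = \left(5 + \left(f + 4\right) \left(-4\right)\right) \left(-4 + z\right) = \left(5 + \left(4 + f\right) \left(-4\right)\right) \left(-4 + z\right) = \left(5 - \left(16 + 4 f\right)\right) \left(-4 + z\right) = \left(-11 - 4 f\right) \left(-4 + z\right)$)
$\frac{4644732 + A{\left(-582,437 \right)}}{-2689029 + Q{\left(372,1727 \right)}} = \frac{4644732 - 582}{-2689029 + \left(44 - 18997 + 16 \cdot 372 - 1488 \cdot 1727\right)} = \frac{4644150}{-2689029 + \left(44 - 18997 + 5952 - 2569776\right)} = \frac{4644150}{-2689029 - 2582777} = \frac{4644150}{-5271806} = 4644150 \left(- \frac{1}{5271806}\right) = - \frac{2322075}{2635903}$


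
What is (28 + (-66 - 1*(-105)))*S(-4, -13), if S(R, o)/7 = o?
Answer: -6097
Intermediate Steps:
S(R, o) = 7*o
(28 + (-66 - 1*(-105)))*S(-4, -13) = (28 + (-66 - 1*(-105)))*(7*(-13)) = (28 + (-66 + 105))*(-91) = (28 + 39)*(-91) = 67*(-91) = -6097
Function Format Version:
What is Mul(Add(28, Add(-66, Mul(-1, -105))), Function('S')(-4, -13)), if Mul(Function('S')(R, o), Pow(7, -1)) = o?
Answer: -6097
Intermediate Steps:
Function('S')(R, o) = Mul(7, o)
Mul(Add(28, Add(-66, Mul(-1, -105))), Function('S')(-4, -13)) = Mul(Add(28, Add(-66, Mul(-1, -105))), Mul(7, -13)) = Mul(Add(28, Add(-66, 105)), -91) = Mul(Add(28, 39), -91) = Mul(67, -91) = -6097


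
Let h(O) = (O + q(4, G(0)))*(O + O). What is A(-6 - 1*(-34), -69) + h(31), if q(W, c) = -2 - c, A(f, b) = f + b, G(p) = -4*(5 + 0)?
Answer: 2997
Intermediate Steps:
G(p) = -20 (G(p) = -4*5 = -20)
A(f, b) = b + f
h(O) = 2*O*(18 + O) (h(O) = (O + (-2 - 1*(-20)))*(O + O) = (O + (-2 + 20))*(2*O) = (O + 18)*(2*O) = (18 + O)*(2*O) = 2*O*(18 + O))
A(-6 - 1*(-34), -69) + h(31) = (-69 + (-6 - 1*(-34))) + 2*31*(18 + 31) = (-69 + (-6 + 34)) + 2*31*49 = (-69 + 28) + 3038 = -41 + 3038 = 2997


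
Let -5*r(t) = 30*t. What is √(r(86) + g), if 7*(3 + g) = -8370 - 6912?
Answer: I*√132405/7 ≈ 51.982*I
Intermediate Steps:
r(t) = -6*t
g = -15303/7 (g = -3 + (-8370 - 6912)/7 = -3 + (⅐)*(-15282) = -3 - 15282/7 = -15303/7 ≈ -2186.1)
√(r(86) + g) = √(-6*86 - 15303/7) = √(-516 - 15303/7) = √(-18915/7) = I*√132405/7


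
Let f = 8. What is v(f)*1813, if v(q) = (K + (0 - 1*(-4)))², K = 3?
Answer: 88837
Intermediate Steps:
v(q) = 49 (v(q) = (3 + (0 - 1*(-4)))² = (3 + (0 + 4))² = (3 + 4)² = 7² = 49)
v(f)*1813 = 49*1813 = 88837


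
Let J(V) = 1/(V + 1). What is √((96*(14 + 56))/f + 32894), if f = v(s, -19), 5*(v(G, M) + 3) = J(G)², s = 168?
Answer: √28705050599294/30601 ≈ 175.08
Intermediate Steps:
J(V) = 1/(1 + V)
v(G, M) = -3 + 1/(5*(1 + G)²) (v(G, M) = -3 + (1/(1 + G))²/5 = -3 + 1/(5*(1 + G)²))
f = -428414/142805 (f = -3 + 1/(5*(1 + 168)²) = -3 + (⅕)/169² = -3 + (⅕)*(1/28561) = -3 + 1/142805 = -428414/142805 ≈ -3.0000)
√((96*(14 + 56))/f + 32894) = √((96*(14 + 56))/(-428414/142805) + 32894) = √((96*70)*(-142805/428414) + 32894) = √(6720*(-142805/428414) + 32894) = √(-68546400/30601 + 32894) = √(938042894/30601) = √28705050599294/30601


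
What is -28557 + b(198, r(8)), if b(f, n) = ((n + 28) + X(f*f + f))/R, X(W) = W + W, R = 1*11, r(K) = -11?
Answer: -235306/11 ≈ -21391.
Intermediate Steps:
R = 11
X(W) = 2*W
b(f, n) = 28/11 + n/11 + 2*f/11 + 2*f**2/11 (b(f, n) = ((n + 28) + 2*(f*f + f))/11 = ((28 + n) + 2*(f**2 + f))*(1/11) = ((28 + n) + 2*(f + f**2))*(1/11) = ((28 + n) + (2*f + 2*f**2))*(1/11) = (28 + n + 2*f + 2*f**2)*(1/11) = 28/11 + n/11 + 2*f/11 + 2*f**2/11)
-28557 + b(198, r(8)) = -28557 + (28/11 + (1/11)*(-11) + (2/11)*198*(1 + 198)) = -28557 + (28/11 - 1 + (2/11)*198*199) = -28557 + (28/11 - 1 + 7164) = -28557 + 78821/11 = -235306/11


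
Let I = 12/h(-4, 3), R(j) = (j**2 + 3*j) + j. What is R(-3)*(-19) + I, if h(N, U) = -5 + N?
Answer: 167/3 ≈ 55.667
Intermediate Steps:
R(j) = j**2 + 4*j
I = -4/3 (I = 12/(-5 - 4) = 12/(-9) = 12*(-1/9) = -4/3 ≈ -1.3333)
R(-3)*(-19) + I = -3*(4 - 3)*(-19) - 4/3 = -3*1*(-19) - 4/3 = -3*(-19) - 4/3 = 57 - 4/3 = 167/3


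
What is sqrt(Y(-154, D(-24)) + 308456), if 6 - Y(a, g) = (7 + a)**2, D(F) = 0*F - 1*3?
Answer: sqrt(286853) ≈ 535.59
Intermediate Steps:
D(F) = -3 (D(F) = 0 - 3 = -3)
Y(a, g) = 6 - (7 + a)**2
sqrt(Y(-154, D(-24)) + 308456) = sqrt((6 - (7 - 154)**2) + 308456) = sqrt((6 - 1*(-147)**2) + 308456) = sqrt((6 - 1*21609) + 308456) = sqrt((6 - 21609) + 308456) = sqrt(-21603 + 308456) = sqrt(286853)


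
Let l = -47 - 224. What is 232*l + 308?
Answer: -62564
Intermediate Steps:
l = -271
232*l + 308 = 232*(-271) + 308 = -62872 + 308 = -62564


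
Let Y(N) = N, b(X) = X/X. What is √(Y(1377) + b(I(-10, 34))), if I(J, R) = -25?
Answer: √1378 ≈ 37.121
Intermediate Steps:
b(X) = 1
√(Y(1377) + b(I(-10, 34))) = √(1377 + 1) = √1378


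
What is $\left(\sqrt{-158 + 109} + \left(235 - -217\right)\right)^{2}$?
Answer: $204255 + 6328 i \approx 2.0426 \cdot 10^{5} + 6328.0 i$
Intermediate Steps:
$\left(\sqrt{-158 + 109} + \left(235 - -217\right)\right)^{2} = \left(\sqrt{-49} + \left(235 + 217\right)\right)^{2} = \left(7 i + 452\right)^{2} = \left(452 + 7 i\right)^{2}$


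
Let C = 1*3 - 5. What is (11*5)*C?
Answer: -110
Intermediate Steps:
C = -2 (C = 3 - 5 = -2)
(11*5)*C = (11*5)*(-2) = 55*(-2) = -110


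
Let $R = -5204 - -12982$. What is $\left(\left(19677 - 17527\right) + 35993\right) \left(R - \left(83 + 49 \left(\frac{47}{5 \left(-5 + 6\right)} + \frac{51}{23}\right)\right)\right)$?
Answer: $\frac{31256700923}{115} \approx 2.718 \cdot 10^{8}$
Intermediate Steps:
$R = 7778$ ($R = -5204 + 12982 = 7778$)
$\left(\left(19677 - 17527\right) + 35993\right) \left(R - \left(83 + 49 \left(\frac{47}{5 \left(-5 + 6\right)} + \frac{51}{23}\right)\right)\right) = \left(\left(19677 - 17527\right) + 35993\right) \left(7778 - \left(83 + 49 \left(\frac{47}{5 \left(-5 + 6\right)} + \frac{51}{23}\right)\right)\right) = \left(\left(19677 - 17527\right) + 35993\right) \left(7778 - \left(83 + 49 \left(\frac{47}{5 \cdot 1} + 51 \cdot \frac{1}{23}\right)\right)\right) = \left(2150 + 35993\right) \left(7778 - \left(83 + 49 \left(\frac{47}{5} + \frac{51}{23}\right)\right)\right) = 38143 \left(7778 - \left(83 + 49 \left(47 \cdot \frac{1}{5} + \frac{51}{23}\right)\right)\right) = 38143 \left(7778 - \left(83 + 49 \left(\frac{47}{5} + \frac{51}{23}\right)\right)\right) = 38143 \left(7778 - \frac{75009}{115}\right) = 38143 \cdot \frac{819461}{115} = \frac{31256700923}{115}$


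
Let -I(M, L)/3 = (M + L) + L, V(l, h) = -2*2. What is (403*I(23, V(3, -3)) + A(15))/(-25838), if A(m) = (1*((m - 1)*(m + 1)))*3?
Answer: 17463/25838 ≈ 0.67587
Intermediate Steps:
V(l, h) = -4
I(M, L) = -6*L - 3*M (I(M, L) = -3*((M + L) + L) = -3*((L + M) + L) = -3*(M + 2*L) = -6*L - 3*M)
A(m) = 3*(1 + m)*(-1 + m) (A(m) = (1*((-1 + m)*(1 + m)))*3 = (1*((1 + m)*(-1 + m)))*3 = ((1 + m)*(-1 + m))*3 = 3*(1 + m)*(-1 + m))
(403*I(23, V(3, -3)) + A(15))/(-25838) = (403*(-6*(-4) - 3*23) + (-3 + 3*15**2))/(-25838) = (403*(24 - 69) + (-3 + 3*225))*(-1/25838) = (403*(-45) + (-3 + 675))*(-1/25838) = (-18135 + 672)*(-1/25838) = -17463*(-1/25838) = 17463/25838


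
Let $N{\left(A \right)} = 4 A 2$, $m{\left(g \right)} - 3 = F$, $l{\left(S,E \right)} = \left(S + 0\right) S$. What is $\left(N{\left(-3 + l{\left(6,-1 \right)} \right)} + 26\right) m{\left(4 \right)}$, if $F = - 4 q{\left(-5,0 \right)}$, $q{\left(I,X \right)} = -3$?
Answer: $4350$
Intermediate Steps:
$l{\left(S,E \right)} = S^{2}$ ($l{\left(S,E \right)} = S S = S^{2}$)
$F = 12$ ($F = \left(-4\right) \left(-3\right) = 12$)
$m{\left(g \right)} = 15$ ($m{\left(g \right)} = 3 + 12 = 15$)
$N{\left(A \right)} = 8 A$
$\left(N{\left(-3 + l{\left(6,-1 \right)} \right)} + 26\right) m{\left(4 \right)} = \left(8 \left(-3 + 6^{2}\right) + 26\right) 15 = \left(8 \left(-3 + 36\right) + 26\right) 15 = \left(8 \cdot 33 + 26\right) 15 = \left(264 + 26\right) 15 = 290 \cdot 15 = 4350$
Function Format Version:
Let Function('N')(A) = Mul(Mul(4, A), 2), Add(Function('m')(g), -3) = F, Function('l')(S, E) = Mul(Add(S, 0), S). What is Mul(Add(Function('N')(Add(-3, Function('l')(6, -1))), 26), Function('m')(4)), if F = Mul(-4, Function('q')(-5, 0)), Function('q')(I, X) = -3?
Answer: 4350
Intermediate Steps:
Function('l')(S, E) = Pow(S, 2) (Function('l')(S, E) = Mul(S, S) = Pow(S, 2))
F = 12 (F = Mul(-4, -3) = 12)
Function('m')(g) = 15 (Function('m')(g) = Add(3, 12) = 15)
Function('N')(A) = Mul(8, A)
Mul(Add(Function('N')(Add(-3, Function('l')(6, -1))), 26), Function('m')(4)) = Mul(Add(Mul(8, Add(-3, Pow(6, 2))), 26), 15) = Mul(Add(Mul(8, Add(-3, 36)), 26), 15) = Mul(Add(Mul(8, 33), 26), 15) = Mul(Add(264, 26), 15) = Mul(290, 15) = 4350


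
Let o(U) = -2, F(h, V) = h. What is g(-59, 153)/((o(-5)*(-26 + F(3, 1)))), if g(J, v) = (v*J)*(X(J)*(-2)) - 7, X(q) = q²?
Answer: 62845967/46 ≈ 1.3662e+6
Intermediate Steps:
g(J, v) = -7 - 2*v*J³ (g(J, v) = (v*J)*(J²*(-2)) - 7 = (J*v)*(-2*J²) - 7 = -2*v*J³ - 7 = -7 - 2*v*J³)
g(-59, 153)/((o(-5)*(-26 + F(3, 1)))) = (-7 - 2*153*(-59)³)/((-2*(-26 + 3))) = (-7 - 2*153*(-205379))/((-2*(-23))) = (-7 + 62845974)/46 = 62845967*(1/46) = 62845967/46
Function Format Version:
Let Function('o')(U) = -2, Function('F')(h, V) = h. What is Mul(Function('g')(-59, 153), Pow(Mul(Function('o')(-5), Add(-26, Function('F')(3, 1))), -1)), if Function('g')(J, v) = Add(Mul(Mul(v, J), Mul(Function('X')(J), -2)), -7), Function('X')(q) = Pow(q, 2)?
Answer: Rational(62845967, 46) ≈ 1.3662e+6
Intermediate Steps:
Function('g')(J, v) = Add(-7, Mul(-2, v, Pow(J, 3))) (Function('g')(J, v) = Add(Mul(Mul(v, J), Mul(Pow(J, 2), -2)), -7) = Add(Mul(Mul(J, v), Mul(-2, Pow(J, 2))), -7) = Add(Mul(-2, v, Pow(J, 3)), -7) = Add(-7, Mul(-2, v, Pow(J, 3))))
Mul(Function('g')(-59, 153), Pow(Mul(Function('o')(-5), Add(-26, Function('F')(3, 1))), -1)) = Mul(Add(-7, Mul(-2, 153, Pow(-59, 3))), Pow(Mul(-2, Add(-26, 3)), -1)) = Mul(Add(-7, Mul(-2, 153, -205379)), Pow(Mul(-2, -23), -1)) = Mul(Add(-7, 62845974), Pow(46, -1)) = Mul(62845967, Rational(1, 46)) = Rational(62845967, 46)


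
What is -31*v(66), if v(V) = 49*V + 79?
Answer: -102703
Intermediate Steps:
v(V) = 79 + 49*V
-31*v(66) = -31*(79 + 49*66) = -31*(79 + 3234) = -31*3313 = -102703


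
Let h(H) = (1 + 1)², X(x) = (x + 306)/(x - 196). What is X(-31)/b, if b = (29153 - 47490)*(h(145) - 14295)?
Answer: -25/5407843019 ≈ -4.6229e-9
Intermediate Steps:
X(x) = (306 + x)/(-196 + x)
h(H) = 4 (h(H) = 2² = 4)
b = 262054067 (b = (29153 - 47490)*(4 - 14295) = -18337*(-14291) = 262054067)
X(-31)/b = ((306 - 31)/(-196 - 31))/262054067 = (275/(-227))*(1/262054067) = -1/227*275*(1/262054067) = -275/227*1/262054067 = -25/5407843019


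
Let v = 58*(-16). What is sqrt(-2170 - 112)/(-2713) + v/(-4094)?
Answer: 464/2047 - I*sqrt(2282)/2713 ≈ 0.22667 - 0.017608*I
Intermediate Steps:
v = -928
sqrt(-2170 - 112)/(-2713) + v/(-4094) = sqrt(-2170 - 112)/(-2713) - 928/(-4094) = sqrt(-2282)*(-1/2713) - 928*(-1/4094) = (I*sqrt(2282))*(-1/2713) + 464/2047 = -I*sqrt(2282)/2713 + 464/2047 = 464/2047 - I*sqrt(2282)/2713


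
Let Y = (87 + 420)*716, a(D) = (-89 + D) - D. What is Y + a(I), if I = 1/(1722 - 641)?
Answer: 362923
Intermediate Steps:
I = 1/1081 ≈ 0.00092507
a(D) = -89
Y = 363012 (Y = 507*716 = 363012)
Y + a(I) = 363012 - 89 = 362923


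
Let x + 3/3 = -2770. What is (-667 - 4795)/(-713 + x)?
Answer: 2731/1742 ≈ 1.5677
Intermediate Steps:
x = -2771 (x = -1 - 2770 = -2771)
(-667 - 4795)/(-713 + x) = (-667 - 4795)/(-713 - 2771) = -5462/(-3484) = -5462*(-1/3484) = 2731/1742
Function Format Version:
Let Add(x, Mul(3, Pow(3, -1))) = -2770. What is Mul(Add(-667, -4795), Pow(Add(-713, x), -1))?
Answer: Rational(2731, 1742) ≈ 1.5677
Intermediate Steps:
x = -2771 (x = Add(-1, -2770) = -2771)
Mul(Add(-667, -4795), Pow(Add(-713, x), -1)) = Mul(Add(-667, -4795), Pow(Add(-713, -2771), -1)) = Mul(-5462, Pow(-3484, -1)) = Mul(-5462, Rational(-1, 3484)) = Rational(2731, 1742)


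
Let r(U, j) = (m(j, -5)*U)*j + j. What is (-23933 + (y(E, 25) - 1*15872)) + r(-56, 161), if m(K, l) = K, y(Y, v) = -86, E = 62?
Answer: -1491306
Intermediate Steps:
r(U, j) = j + U*j**2 (r(U, j) = (j*U)*j + j = (U*j)*j + j = U*j**2 + j = j + U*j**2)
(-23933 + (y(E, 25) - 1*15872)) + r(-56, 161) = (-23933 + (-86 - 1*15872)) + 161*(1 - 56*161) = (-23933 + (-86 - 15872)) + 161*(1 - 9016) = (-23933 - 15958) + 161*(-9015) = -39891 - 1451415 = -1491306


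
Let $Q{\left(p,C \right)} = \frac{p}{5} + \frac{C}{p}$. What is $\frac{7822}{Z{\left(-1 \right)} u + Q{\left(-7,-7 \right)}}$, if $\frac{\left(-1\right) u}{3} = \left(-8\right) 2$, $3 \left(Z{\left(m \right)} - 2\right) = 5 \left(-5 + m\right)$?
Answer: $- \frac{19555}{961} \approx -20.349$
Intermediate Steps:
$Z{\left(m \right)} = - \frac{19}{3} + \frac{5 m}{3}$ ($Z{\left(m \right)} = 2 + \frac{5 \left(-5 + m\right)}{3} = 2 + \frac{-25 + 5 m}{3} = 2 + \left(- \frac{25}{3} + \frac{5 m}{3}\right) = - \frac{19}{3} + \frac{5 m}{3}$)
$u = 48$ ($u = - 3 \left(\left(-8\right) 2\right) = \left(-3\right) \left(-16\right) = 48$)
$Q{\left(p,C \right)} = \frac{p}{5} + \frac{C}{p}$ ($Q{\left(p,C \right)} = p \frac{1}{5} + \frac{C}{p} = \frac{p}{5} + \frac{C}{p}$)
$\frac{7822}{Z{\left(-1 \right)} u + Q{\left(-7,-7 \right)}} = \frac{7822}{\left(- \frac{19}{3} + \frac{5}{3} \left(-1\right)\right) 48 + \left(\frac{1}{5} \left(-7\right) - \frac{7}{-7}\right)} = \frac{7822}{\left(- \frac{19}{3} - \frac{5}{3}\right) 48 - \frac{2}{5}} = \frac{7822}{\left(-8\right) 48 + \left(- \frac{7}{5} + 1\right)} = \frac{7822}{-384 - \frac{2}{5}} = \frac{7822}{- \frac{1922}{5}} = 7822 \left(- \frac{5}{1922}\right) = - \frac{19555}{961}$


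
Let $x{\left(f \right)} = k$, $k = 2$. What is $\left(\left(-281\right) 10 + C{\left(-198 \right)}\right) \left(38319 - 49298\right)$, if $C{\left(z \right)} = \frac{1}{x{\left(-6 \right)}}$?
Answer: $\frac{61691001}{2} \approx 3.0846 \cdot 10^{7}$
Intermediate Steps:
$x{\left(f \right)} = 2$
$C{\left(z \right)} = \frac{1}{2}$
$\left(\left(-281\right) 10 + C{\left(-198 \right)}\right) \left(38319 - 49298\right) = \left(\left(-281\right) 10 + \frac{1}{2}\right) \left(38319 - 49298\right) = \left(-2810 + \frac{1}{2}\right) \left(-10979\right) = \left(- \frac{5619}{2}\right) \left(-10979\right) = \frac{61691001}{2}$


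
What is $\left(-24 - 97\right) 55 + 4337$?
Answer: $-2318$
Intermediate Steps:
$\left(-24 - 97\right) 55 + 4337 = \left(-121\right) 55 + 4337 = -6655 + 4337 = -2318$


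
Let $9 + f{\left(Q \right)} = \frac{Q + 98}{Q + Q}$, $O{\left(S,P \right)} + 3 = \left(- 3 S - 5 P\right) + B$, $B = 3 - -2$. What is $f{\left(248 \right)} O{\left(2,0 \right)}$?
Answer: $\frac{2059}{62} \approx 33.21$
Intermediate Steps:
$B = 5$ ($B = 3 + 2 = 5$)
$O{\left(S,P \right)} = 2 - 5 P - 3 S$ ($O{\left(S,P \right)} = -3 - \left(-5 + 3 S + 5 P\right) = 2 - 5 P - 3 S$)
$f{\left(Q \right)} = -9 + \frac{98 + Q}{2 Q}$ ($f{\left(Q \right)} = -9 + \frac{Q + 98}{Q + Q} = -9 + \frac{98 + Q}{2 Q}$)
$f{\left(248 \right)} O{\left(2,0 \right)} = \left(- \frac{17}{2} + \frac{49}{248}\right) \left(2 - 0 - 6\right) = \left(- \frac{17}{2} + 49 \cdot \frac{1}{248}\right) \left(2 + 0 - 6\right) = \left(- \frac{17}{2} + \frac{49}{248}\right) \left(-4\right) = \left(- \frac{2059}{248}\right) \left(-4\right) = \frac{2059}{62}$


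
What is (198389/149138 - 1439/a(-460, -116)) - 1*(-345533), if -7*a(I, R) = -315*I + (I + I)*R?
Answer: 6483279281152367/18763051780 ≈ 3.4553e+5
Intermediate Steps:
a(I, R) = 45*I - 2*I*R/7 (a(I, R) = -(-315*I + (I + I)*R)/7 = -(-315*I + (2*I)*R)/7 = -(-315*I + 2*I*R)/7 = 45*I - 2*I*R/7)
(198389/149138 - 1439/a(-460, -116)) - 1*(-345533) = (198389/149138 - 1439*(-7/(460*(315 - 2*(-116))))) - 1*(-345533) = (198389*(1/149138) - 1439*(-7/(460*(315 + 232)))) + 345533 = (198389/149138 - 1439/((⅐)*(-460)*547)) + 345533 = (198389/149138 - 1439/(-251620/7)) + 345533 = (198389/149138 - 1439*(-7/251620)) + 345533 = (198389/149138 + 10073/251620) + 345533 = 25710453627/18763051780 + 345533 = 6483279281152367/18763051780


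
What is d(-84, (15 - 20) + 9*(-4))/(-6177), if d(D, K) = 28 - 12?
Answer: -16/6177 ≈ -0.0025903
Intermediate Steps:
d(D, K) = 16
d(-84, (15 - 20) + 9*(-4))/(-6177) = 16/(-6177) = 16*(-1/6177) = -16/6177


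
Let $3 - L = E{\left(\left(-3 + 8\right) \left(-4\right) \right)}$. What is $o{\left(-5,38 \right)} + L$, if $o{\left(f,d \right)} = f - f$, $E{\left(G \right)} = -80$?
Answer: $83$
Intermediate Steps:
$o{\left(f,d \right)} = 0$
$L = 83$ ($L = 3 - -80 = 3 + 80 = 83$)
$o{\left(-5,38 \right)} + L = 0 + 83 = 83$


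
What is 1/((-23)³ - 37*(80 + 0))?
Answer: -1/15127 ≈ -6.6107e-5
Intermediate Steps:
1/((-23)³ - 37*(80 + 0)) = 1/(-12167 - 37*80) = 1/(-12167 - 2960) = 1/(-15127) = -1/15127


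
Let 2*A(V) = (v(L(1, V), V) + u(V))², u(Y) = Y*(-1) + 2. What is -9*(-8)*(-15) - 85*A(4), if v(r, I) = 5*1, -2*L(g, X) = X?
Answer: -2925/2 ≈ -1462.5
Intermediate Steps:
L(g, X) = -X/2
v(r, I) = 5
u(Y) = 2 - Y (u(Y) = -Y + 2 = 2 - Y)
A(V) = (7 - V)²/2 (A(V) = (5 + (2 - V))²/2 = (7 - V)²/2)
-9*(-8)*(-15) - 85*A(4) = -9*(-8)*(-15) - 85*(-7 + 4)²/2 = 72*(-15) - 85*(-3)²/2 = -1080 - 85*9/2 = -1080 - 765/2 = -2925/2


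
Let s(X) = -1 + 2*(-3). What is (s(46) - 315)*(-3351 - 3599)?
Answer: 2237900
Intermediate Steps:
s(X) = -7 (s(X) = -1 - 6 = -7)
(s(46) - 315)*(-3351 - 3599) = (-7 - 315)*(-3351 - 3599) = -322*(-6950) = 2237900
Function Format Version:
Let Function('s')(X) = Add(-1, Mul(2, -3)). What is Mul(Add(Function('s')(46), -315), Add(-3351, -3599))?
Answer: 2237900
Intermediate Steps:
Function('s')(X) = -7 (Function('s')(X) = Add(-1, -6) = -7)
Mul(Add(Function('s')(46), -315), Add(-3351, -3599)) = Mul(Add(-7, -315), Add(-3351, -3599)) = Mul(-322, -6950) = 2237900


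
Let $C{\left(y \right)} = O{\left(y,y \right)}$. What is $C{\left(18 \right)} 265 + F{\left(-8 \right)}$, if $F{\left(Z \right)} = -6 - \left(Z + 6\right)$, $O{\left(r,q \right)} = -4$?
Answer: $-1064$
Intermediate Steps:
$F{\left(Z \right)} = -12 - Z$ ($F{\left(Z \right)} = -6 - \left(6 + Z\right) = -12 - Z$)
$C{\left(y \right)} = -4$
$C{\left(18 \right)} 265 + F{\left(-8 \right)} = \left(-4\right) 265 - 4 = -1060 + \left(-12 + 8\right) = -1060 - 4 = -1064$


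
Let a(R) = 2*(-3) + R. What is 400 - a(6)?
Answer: 400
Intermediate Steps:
a(R) = -6 + R
400 - a(6) = 400 - (-6 + 6) = 400 - 1*0 = 400 + 0 = 400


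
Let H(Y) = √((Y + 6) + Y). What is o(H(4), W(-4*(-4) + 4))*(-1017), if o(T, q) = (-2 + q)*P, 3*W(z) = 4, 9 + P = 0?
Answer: -6102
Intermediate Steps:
P = -9 (P = -9 + 0 = -9)
H(Y) = √(6 + 2*Y) (H(Y) = √((6 + Y) + Y) = √(6 + 2*Y))
W(z) = 4/3 (W(z) = (⅓)*4 = 4/3)
o(T, q) = 18 - 9*q (o(T, q) = (-2 + q)*(-9) = 18 - 9*q)
o(H(4), W(-4*(-4) + 4))*(-1017) = (18 - 9*4/3)*(-1017) = (18 - 12)*(-1017) = 6*(-1017) = -6102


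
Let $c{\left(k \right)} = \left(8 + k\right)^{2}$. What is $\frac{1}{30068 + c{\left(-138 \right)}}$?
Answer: $\frac{1}{46968} \approx 2.1291 \cdot 10^{-5}$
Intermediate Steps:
$\frac{1}{30068 + c{\left(-138 \right)}} = \frac{1}{30068 + \left(8 - 138\right)^{2}} = \frac{1}{30068 + \left(-130\right)^{2}} = \frac{1}{30068 + 16900} = \frac{1}{46968}$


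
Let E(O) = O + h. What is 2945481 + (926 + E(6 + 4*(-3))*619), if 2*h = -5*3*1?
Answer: 5876101/2 ≈ 2.9381e+6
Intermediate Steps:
h = -15/2 (h = (-5*3*1)/2 = (-15*1)/2 = (1/2)*(-15) = -15/2 ≈ -7.5000)
E(O) = -15/2 + O (E(O) = O - 15/2 = -15/2 + O)
2945481 + (926 + E(6 + 4*(-3))*619) = 2945481 + (926 + (-15/2 + (6 + 4*(-3)))*619) = 2945481 + (926 + (-15/2 + (6 - 12))*619) = 2945481 + (926 + (-15/2 - 6)*619) = 2945481 + (926 - 27/2*619) = 2945481 + (926 - 16713/2) = 2945481 - 14861/2 = 5876101/2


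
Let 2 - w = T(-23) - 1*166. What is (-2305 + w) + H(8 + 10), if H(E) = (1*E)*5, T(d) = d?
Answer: -2024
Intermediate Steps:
H(E) = 5*E (H(E) = E*5 = 5*E)
w = 191 (w = 2 - (-23 - 1*166) = 2 - (-23 - 166) = 2 - 1*(-189) = 2 + 189 = 191)
(-2305 + w) + H(8 + 10) = (-2305 + 191) + 5*(8 + 10) = -2114 + 5*18 = -2114 + 90 = -2024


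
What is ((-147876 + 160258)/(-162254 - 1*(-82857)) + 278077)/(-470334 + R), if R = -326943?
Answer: -22078467187/63301401969 ≈ -0.34878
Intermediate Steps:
((-147876 + 160258)/(-162254 - 1*(-82857)) + 278077)/(-470334 + R) = ((-147876 + 160258)/(-162254 - 1*(-82857)) + 278077)/(-470334 - 326943) = (12382/(-162254 + 82857) + 278077)/(-797277) = (12382/(-79397) + 278077)*(-1/797277) = (12382*(-1/79397) + 278077)*(-1/797277) = (-12382/79397 + 278077)*(-1/797277) = (22078467187/79397)*(-1/797277) = -22078467187/63301401969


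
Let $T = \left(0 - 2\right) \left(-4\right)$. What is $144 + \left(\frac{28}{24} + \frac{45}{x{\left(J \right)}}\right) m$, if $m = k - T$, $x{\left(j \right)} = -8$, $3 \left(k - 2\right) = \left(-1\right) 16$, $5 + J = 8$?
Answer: $\frac{7003}{36} \approx 194.53$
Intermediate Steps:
$T = 8$ ($T = \left(-2\right) \left(-4\right) = 8$)
$J = 3$ ($J = -5 + 8 = 3$)
$k = - \frac{10}{3}$ ($k = 2 + \frac{\left(-1\right) 16}{3} = 2 + \frac{1}{3} \left(-16\right) = 2 - \frac{16}{3} = - \frac{10}{3} \approx -3.3333$)
$m = - \frac{34}{3}$ ($m = - \frac{10}{3} - 8 = - \frac{34}{3} \approx -11.333$)
$144 + \left(\frac{28}{24} + \frac{45}{x{\left(J \right)}}\right) m = 144 + \left(\frac{28}{24} + \frac{45}{-8}\right) \left(- \frac{34}{3}\right) = 144 + \left(28 \cdot \frac{1}{24} + 45 \left(- \frac{1}{8}\right)\right) \left(- \frac{34}{3}\right) = 144 + \left(\frac{7}{6} - \frac{45}{8}\right) \left(- \frac{34}{3}\right) = 144 - - \frac{1819}{36} = 144 + \frac{1819}{36} = \frac{7003}{36}$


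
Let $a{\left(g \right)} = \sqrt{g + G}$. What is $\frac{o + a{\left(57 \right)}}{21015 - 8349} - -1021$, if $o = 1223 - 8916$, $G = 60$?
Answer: $\frac{12924293}{12666} + \frac{\sqrt{13}}{4222} \approx 1020.4$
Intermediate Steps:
$a{\left(g \right)} = \sqrt{60 + g}$ ($a{\left(g \right)} = \sqrt{g + 60} = \sqrt{60 + g}$)
$o = -7693$ ($o = 1223 - 8916 = -7693$)
$\frac{o + a{\left(57 \right)}}{21015 - 8349} - -1021 = \frac{-7693 + \sqrt{60 + 57}}{21015 - 8349} - -1021 = \frac{-7693 + \sqrt{117}}{12666} + \left(-20903 + 21924\right) = \left(-7693 + 3 \sqrt{13}\right) \frac{1}{12666} + 1021 = \left(- \frac{7693}{12666} + \frac{\sqrt{13}}{4222}\right) + 1021 = \frac{12924293}{12666} + \frac{\sqrt{13}}{4222}$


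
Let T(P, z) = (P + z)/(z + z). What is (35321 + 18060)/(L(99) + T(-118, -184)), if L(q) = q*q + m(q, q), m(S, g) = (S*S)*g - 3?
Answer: 9822104/180337999 ≈ 0.054465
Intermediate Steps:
m(S, g) = -3 + g*S² (m(S, g) = S²*g - 3 = g*S² - 3 = -3 + g*S²)
T(P, z) = (P + z)/(2*z) (T(P, z) = (P + z)/((2*z)) = (P + z)*(1/(2*z)) = (P + z)/(2*z))
L(q) = -3 + q² + q³ (L(q) = q*q + (-3 + q*q²) = q² + (-3 + q³) = -3 + q² + q³)
(35321 + 18060)/(L(99) + T(-118, -184)) = (35321 + 18060)/((-3 + 99² + 99³) + (½)*(-118 - 184)/(-184)) = 53381/((-3 + 9801 + 970299) + (½)*(-1/184)*(-302)) = 53381/(980097 + 151/184) = 53381/(180337999/184) = 53381*(184/180337999) = 9822104/180337999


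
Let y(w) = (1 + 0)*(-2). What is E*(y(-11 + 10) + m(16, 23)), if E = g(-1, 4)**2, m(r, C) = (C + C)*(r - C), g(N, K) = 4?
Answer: -5184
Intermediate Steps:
y(w) = -2 (y(w) = 1*(-2) = -2)
m(r, C) = 2*C*(r - C) (m(r, C) = (2*C)*(r - C) = 2*C*(r - C))
E = 16 (E = 4**2 = 16)
E*(y(-11 + 10) + m(16, 23)) = 16*(-2 + 2*23*(16 - 1*23)) = 16*(-2 + 2*23*(16 - 23)) = 16*(-2 + 2*23*(-7)) = 16*(-2 - 322) = 16*(-324) = -5184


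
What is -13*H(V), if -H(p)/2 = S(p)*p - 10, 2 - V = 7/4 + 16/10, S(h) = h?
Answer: -42523/200 ≈ -212.61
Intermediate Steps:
V = -27/20 (V = 2 - (7/4 + 16/10) = 2 - (7*(1/4) + 16*(1/10)) = 2 - (7/4 + 8/5) = 2 - 1*67/20 = 2 - 67/20 = -27/20 ≈ -1.3500)
H(p) = 20 - 2*p**2 (H(p) = -2*(p*p - 10) = -2*(p**2 - 10) = -2*(-10 + p**2) = 20 - 2*p**2)
-13*H(V) = -13*(20 - 2*(-27/20)**2) = -13*(20 - 2*729/400) = -13*(20 - 729/200) = -13*3271/200 = -42523/200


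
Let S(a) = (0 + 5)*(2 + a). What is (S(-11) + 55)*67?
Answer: 670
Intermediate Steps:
S(a) = 10 + 5*a (S(a) = 5*(2 + a) = 10 + 5*a)
(S(-11) + 55)*67 = ((10 + 5*(-11)) + 55)*67 = ((10 - 55) + 55)*67 = (-45 + 55)*67 = 10*67 = 670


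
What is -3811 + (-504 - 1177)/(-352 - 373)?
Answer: -2761294/725 ≈ -3808.7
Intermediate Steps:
-3811 + (-504 - 1177)/(-352 - 373) = -3811 - 1681/(-725) = -3811 - 1681*(-1/725) = -3811 + 1681/725 = -2761294/725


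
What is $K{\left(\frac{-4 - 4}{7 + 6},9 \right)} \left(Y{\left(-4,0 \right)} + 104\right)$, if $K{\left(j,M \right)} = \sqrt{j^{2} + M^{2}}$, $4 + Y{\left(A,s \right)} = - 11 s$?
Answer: $\frac{100 \sqrt{13753}}{13} \approx 902.1$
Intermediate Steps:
$Y{\left(A,s \right)} = -4 - 11 s$
$K{\left(j,M \right)} = \sqrt{M^{2} + j^{2}}$
$K{\left(\frac{-4 - 4}{7 + 6},9 \right)} \left(Y{\left(-4,0 \right)} + 104\right) = \sqrt{9^{2} + \left(\frac{-4 - 4}{7 + 6}\right)^{2}} \left(\left(-4 - 0\right) + 104\right) = \sqrt{81 + \left(- \frac{8}{13}\right)^{2}} \left(\left(-4 + 0\right) + 104\right) = \sqrt{81 + \left(\left(-8\right) \frac{1}{13}\right)^{2}} \left(-4 + 104\right) = \sqrt{81 + \left(- \frac{8}{13}\right)^{2}} \cdot 100 = \sqrt{81 + \frac{64}{169}} \cdot 100 = \sqrt{\frac{13753}{169}} \cdot 100 = \frac{\sqrt{13753}}{13} \cdot 100 = \frac{100 \sqrt{13753}}{13}$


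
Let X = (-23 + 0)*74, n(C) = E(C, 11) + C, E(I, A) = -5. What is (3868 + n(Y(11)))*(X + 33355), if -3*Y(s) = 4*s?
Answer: 121811295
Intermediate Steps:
Y(s) = -4*s/3
n(C) = -5 + C
X = -1702 (X = -23*74 = -1702)
(3868 + n(Y(11)))*(X + 33355) = (3868 + (-5 - 4/3*11))*(-1702 + 33355) = (3868 + (-5 - 44/3))*31653 = (3868 - 59/3)*31653 = (11545/3)*31653 = 121811295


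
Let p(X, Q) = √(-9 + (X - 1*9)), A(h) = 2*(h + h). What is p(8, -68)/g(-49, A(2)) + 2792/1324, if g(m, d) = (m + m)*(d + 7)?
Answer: 698/331 - I*√10/1470 ≈ 2.1088 - 0.0021512*I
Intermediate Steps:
A(h) = 4*h (A(h) = 2*(2*h) = 4*h)
g(m, d) = 2*m*(7 + d) (g(m, d) = (2*m)*(7 + d) = 2*m*(7 + d))
p(X, Q) = √(-18 + X) (p(X, Q) = √(-9 + (X - 9)) = √(-9 + (-9 + X)) = √(-18 + X))
p(8, -68)/g(-49, A(2)) + 2792/1324 = √(-18 + 8)/((2*(-49)*(7 + 4*2))) + 2792/1324 = √(-10)/((2*(-49)*(7 + 8))) + 2792*(1/1324) = (I*√10)/((2*(-49)*15)) + 698/331 = (I*√10)/(-1470) + 698/331 = (I*√10)*(-1/1470) + 698/331 = -I*√10/1470 + 698/331 = 698/331 - I*√10/1470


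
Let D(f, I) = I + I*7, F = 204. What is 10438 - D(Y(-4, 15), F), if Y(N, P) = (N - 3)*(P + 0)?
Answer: 8806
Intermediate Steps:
Y(N, P) = P*(-3 + N) (Y(N, P) = (-3 + N)*P = P*(-3 + N))
D(f, I) = 8*I (D(f, I) = I + 7*I = 8*I)
10438 - D(Y(-4, 15), F) = 10438 - 8*204 = 10438 - 1*1632 = 10438 - 1632 = 8806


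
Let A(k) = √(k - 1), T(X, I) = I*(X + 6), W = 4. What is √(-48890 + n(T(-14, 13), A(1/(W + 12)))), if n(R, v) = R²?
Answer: I*√38074 ≈ 195.13*I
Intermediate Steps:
T(X, I) = I*(6 + X)
A(k) = √(-1 + k)
√(-48890 + n(T(-14, 13), A(1/(W + 12)))) = √(-48890 + (13*(6 - 14))²) = √(-48890 + (13*(-8))²) = √(-48890 + (-104)²) = √(-48890 + 10816) = √(-38074) = I*√38074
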